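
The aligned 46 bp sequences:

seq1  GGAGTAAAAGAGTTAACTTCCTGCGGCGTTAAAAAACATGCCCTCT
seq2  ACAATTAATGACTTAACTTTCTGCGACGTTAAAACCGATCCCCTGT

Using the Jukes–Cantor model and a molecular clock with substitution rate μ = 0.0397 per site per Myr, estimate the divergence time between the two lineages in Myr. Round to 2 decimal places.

The sequences differ at 13 of 46 sites, so p = 13/46 ≈ 0.282609.
d = −(3/4) ln(1 − 4p/3) = −0.75 ln(1 − 0.376812) = −0.75 ln(0.623188)
  = −0.75 × (-0.472907) = 0.354680 substitutions/site.
Under a molecular clock d = 2μt, so t = d/(2μ) = 0.354680 / (2 × 0.0397) = 4.47 Myr.

4.47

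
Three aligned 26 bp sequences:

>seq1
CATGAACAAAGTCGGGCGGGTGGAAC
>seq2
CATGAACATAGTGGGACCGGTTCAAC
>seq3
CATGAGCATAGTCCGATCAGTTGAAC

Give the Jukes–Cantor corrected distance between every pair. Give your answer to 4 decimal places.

seq1–seq2: 6/26 sites differ → p ≈ 0.230769, d = −0.75 ln(1 − 0.307692) = 0.275793 ≈ 0.2758.
seq1–seq3: 8/26 sites differ → p ≈ 0.307692, d = −0.75 ln(1 − 0.410256) = 0.396050 ≈ 0.3961.
seq2–seq3: 6/26 sites differ → p ≈ 0.230769, d = −0.75 ln(1 − 0.307692) = 0.275793 ≈ 0.2758.

d(seq1,seq2) = 0.2758, d(seq1,seq3) = 0.3961, d(seq2,seq3) = 0.2758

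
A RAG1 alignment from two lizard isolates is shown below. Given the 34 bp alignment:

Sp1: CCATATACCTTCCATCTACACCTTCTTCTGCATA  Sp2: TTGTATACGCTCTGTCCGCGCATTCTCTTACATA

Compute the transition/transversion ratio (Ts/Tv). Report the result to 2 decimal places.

Transitions are A↔G and C↔T; transversions are all other mismatches.
Transitions: 12. Transversions: 2.
R = 12/2 = 6.00.

6.00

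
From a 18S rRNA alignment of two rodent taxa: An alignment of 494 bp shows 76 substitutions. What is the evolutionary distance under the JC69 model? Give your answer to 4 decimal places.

0.1722

p = 76/494 ≈ 0.153846.
d = −(3/4) ln(1 − 4p/3) = −0.75 ln(1 − 0.205128) = −0.75 ln(0.794872)
  = −0.75 × (-0.229574) = 0.172181 substitutions/site.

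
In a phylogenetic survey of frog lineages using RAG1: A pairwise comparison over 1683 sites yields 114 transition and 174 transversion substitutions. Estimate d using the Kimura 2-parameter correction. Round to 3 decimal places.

0.194

P = 114/1683 ≈ 0.067736 and Q = 174/1683 ≈ 0.103387.
Under the Kimura two-parameter model, d = −½ ln(1 − 2P − Q) − ¼ ln(1 − 2Q).
1 − 2P − Q = 0.761141, giving −½ ln(0.761141) = 0.136468.
1 − 2Q = 0.793226, giving −¼ ln(0.793226) = 0.057912.
d = 0.136468 + 0.057912 = 0.194380.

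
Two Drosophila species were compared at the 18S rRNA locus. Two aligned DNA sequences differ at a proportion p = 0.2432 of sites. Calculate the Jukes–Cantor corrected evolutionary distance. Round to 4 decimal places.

0.2940

d = −(3/4) ln(1 − 4p/3) = −0.75 ln(1 − 0.324267) = −0.75 ln(0.675733)
  = −0.75 × (-0.391957) = 0.293968 substitutions/site.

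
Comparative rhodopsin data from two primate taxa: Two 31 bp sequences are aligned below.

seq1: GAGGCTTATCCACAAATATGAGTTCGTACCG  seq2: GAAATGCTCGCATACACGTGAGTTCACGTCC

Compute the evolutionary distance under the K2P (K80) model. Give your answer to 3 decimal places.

Of 31 sites, 12 differences are transitions and 5 are transversions, so P = 12/31 ≈ 0.387097 and Q = 5/31 ≈ 0.16129.
Under the Kimura two-parameter model, d = −½ ln(1 − 2P − Q) − ¼ ln(1 − 2Q).
1 − 2P − Q = 0.064516, giving −½ ln(0.064516) = 1.370421.
1 − 2Q = 0.67742, giving −¼ ln(0.67742) = 0.097366.
d = 1.370421 + 0.097366 = 1.467787.

1.468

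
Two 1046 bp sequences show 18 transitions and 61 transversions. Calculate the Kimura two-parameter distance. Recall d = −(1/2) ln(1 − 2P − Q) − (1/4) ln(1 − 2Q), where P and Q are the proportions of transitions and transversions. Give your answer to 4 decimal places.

P = 18/1046 ≈ 0.017208 and Q = 61/1046 ≈ 0.058317.
Under the Kimura two-parameter model, d = −½ ln(1 − 2P − Q) − ¼ ln(1 − 2Q).
1 − 2P − Q = 0.907267, giving −½ ln(0.907267) = 0.048659.
1 − 2Q = 0.883366, giving −¼ ln(0.883366) = 0.031004.
d = 0.048659 + 0.031004 = 0.079663.

0.0797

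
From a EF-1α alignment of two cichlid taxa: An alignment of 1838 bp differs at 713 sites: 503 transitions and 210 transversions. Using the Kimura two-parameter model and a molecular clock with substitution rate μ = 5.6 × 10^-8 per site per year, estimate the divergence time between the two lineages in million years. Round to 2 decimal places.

P = 503/1838 ≈ 0.273667 and Q = 210/1838 ≈ 0.114255.
Under the Kimura two-parameter model, d = −½ ln(1 − 2P − Q) − ¼ ln(1 − 2Q).
1 − 2P − Q = 0.338411, giving −½ ln(0.338411) = 0.541747.
1 − 2Q = 0.77149, giving −¼ ln(0.77149) = 0.064858.
d = 0.541747 + 0.064858 = 0.606605.
Under a molecular clock d = 2μt, so t = d/(2μ) = 0.606605 / (2 × 5.6 × 10^-8) = 5.42 million years.

5.42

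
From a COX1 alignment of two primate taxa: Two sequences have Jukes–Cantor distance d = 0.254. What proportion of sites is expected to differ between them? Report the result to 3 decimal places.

p = (3/4)(1 − e^(−4d/3)) = 0.75 × (1 − e^(-0.338667)) = 0.75 × (1 − 0.712720) = 0.215460.

0.215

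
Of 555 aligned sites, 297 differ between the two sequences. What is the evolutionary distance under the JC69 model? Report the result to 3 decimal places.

p = 297/555 ≈ 0.535135.
d = −(3/4) ln(1 − 4p/3) = −0.75 ln(1 − 0.713513) = −0.75 ln(0.286487)
  = −0.75 × (-1.250062) = 0.937547 substitutions/site.

0.938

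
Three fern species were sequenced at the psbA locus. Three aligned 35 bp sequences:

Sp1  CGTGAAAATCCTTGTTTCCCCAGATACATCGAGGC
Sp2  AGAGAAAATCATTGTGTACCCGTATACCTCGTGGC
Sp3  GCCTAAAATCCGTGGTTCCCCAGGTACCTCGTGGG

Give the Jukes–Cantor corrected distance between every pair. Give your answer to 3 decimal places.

Sp1–Sp2: 9/35 sites differ → p ≈ 0.257143, d = −0.75 ln(1 − 0.342857) = 0.314890 ≈ 0.315.
Sp1–Sp3: 10/35 sites differ → p ≈ 0.285714, d = −0.75 ln(1 − 0.380952) = 0.359679 ≈ 0.360.
Sp2–Sp3: 13/35 sites differ → p ≈ 0.371429, d = −0.75 ln(1 − 0.495239) = 0.512753 ≈ 0.513.

d(Sp1,Sp2) = 0.315, d(Sp1,Sp3) = 0.360, d(Sp2,Sp3) = 0.513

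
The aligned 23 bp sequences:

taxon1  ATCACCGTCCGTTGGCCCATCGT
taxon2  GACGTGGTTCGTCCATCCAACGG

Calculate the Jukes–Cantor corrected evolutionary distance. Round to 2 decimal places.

0.89

The sequences differ at 12 of 23 sites, so p = 12/23 ≈ 0.521739.
d = −(3/4) ln(1 − 4p/3) = −0.75 ln(1 − 0.695652) = −0.75 ln(0.304348)
  = −0.75 × (-1.189583) = 0.892187 substitutions/site.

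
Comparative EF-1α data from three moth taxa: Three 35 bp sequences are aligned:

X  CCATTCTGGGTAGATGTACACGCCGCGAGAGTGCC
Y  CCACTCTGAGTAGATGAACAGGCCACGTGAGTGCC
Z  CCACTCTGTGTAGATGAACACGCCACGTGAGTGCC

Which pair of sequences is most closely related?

Y and Z

X–Y: 6/35 differ, p = 0.171, d = 0.195.
X–Z: 5/35 differ, p = 0.143, d = 0.158.
Y–Z: 2/35 differ, p = 0.057, d = 0.059.
The smallest distance is between Y and Z.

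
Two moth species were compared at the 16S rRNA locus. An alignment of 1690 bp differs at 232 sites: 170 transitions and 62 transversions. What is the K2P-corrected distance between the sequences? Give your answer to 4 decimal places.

0.1549

P = 170/1690 ≈ 0.100592 and Q = 62/1690 ≈ 0.036686.
Under the Kimura two-parameter model, d = −½ ln(1 − 2P − Q) − ¼ ln(1 − 2Q).
1 − 2P − Q = 0.76213, giving −½ ln(0.76213) = 0.135819.
1 − 2Q = 0.926628, giving −¼ ln(0.926628) = 0.019051.
d = 0.135819 + 0.019051 = 0.154870.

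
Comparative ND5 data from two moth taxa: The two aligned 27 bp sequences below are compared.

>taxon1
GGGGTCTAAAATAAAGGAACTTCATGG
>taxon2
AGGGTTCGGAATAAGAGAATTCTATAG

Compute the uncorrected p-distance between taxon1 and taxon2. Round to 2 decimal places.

The sequences differ at 11 of 27 positions.
p = 11/27 = 0.407407… ≈ 0.41 (to 2 d.p.).

0.41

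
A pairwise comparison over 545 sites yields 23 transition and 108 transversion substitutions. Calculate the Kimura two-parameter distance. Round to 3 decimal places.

0.292

P = 23/545 ≈ 0.042202 and Q = 108/545 ≈ 0.198165.
Under the Kimura two-parameter model, d = −½ ln(1 − 2P − Q) − ¼ ln(1 − 2Q).
1 − 2P − Q = 0.717431, giving −½ ln(0.717431) = 0.166039.
1 − 2Q = 0.60367, giving −¼ ln(0.60367) = 0.126182.
d = 0.166039 + 0.126182 = 0.292221.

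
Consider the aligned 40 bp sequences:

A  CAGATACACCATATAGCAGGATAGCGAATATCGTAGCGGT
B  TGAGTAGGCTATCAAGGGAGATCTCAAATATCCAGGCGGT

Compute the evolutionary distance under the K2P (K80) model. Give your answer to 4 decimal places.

0.7297

Of 40 sites, 10 differences are transitions and 8 are transversions, so P = 10/40 = 0.25 and Q = 8/40 = 0.2.
Under the Kimura two-parameter model, d = −½ ln(1 − 2P − Q) − ¼ ln(1 − 2Q).
1 − 2P − Q = 0.3, giving −½ ln(0.3) = 0.601986.
1 − 2Q = 0.6, giving −¼ ln(0.6) = 0.127706.
d = 0.601986 + 0.127706 = 0.729692.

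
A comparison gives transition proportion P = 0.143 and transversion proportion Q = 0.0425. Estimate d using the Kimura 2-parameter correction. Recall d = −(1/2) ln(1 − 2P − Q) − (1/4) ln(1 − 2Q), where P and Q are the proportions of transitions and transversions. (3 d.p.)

0.221

Under the Kimura two-parameter model, d = −½ ln(1 − 2P − Q) − ¼ ln(1 − 2Q).
1 − 2P − Q = 0.6715, giving −½ ln(0.6715) = 0.199121.
1 − 2Q = 0.915, giving −¼ ln(0.915) = 0.022208.
d = 0.199121 + 0.022208 = 0.221329.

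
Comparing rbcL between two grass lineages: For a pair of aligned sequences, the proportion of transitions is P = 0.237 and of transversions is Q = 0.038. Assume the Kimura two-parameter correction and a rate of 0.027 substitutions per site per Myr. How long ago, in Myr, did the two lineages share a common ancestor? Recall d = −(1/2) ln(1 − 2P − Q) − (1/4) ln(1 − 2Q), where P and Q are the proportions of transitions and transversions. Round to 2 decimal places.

Under the Kimura two-parameter model, d = −½ ln(1 − 2P − Q) − ¼ ln(1 − 2Q).
1 − 2P − Q = 0.488, giving −½ ln(0.488) = 0.358720.
1 − 2Q = 0.924, giving −¼ ln(0.924) = 0.019761.
d = 0.358720 + 0.019761 = 0.378481.
Under a molecular clock d = 2μt, so t = d/(2μ) = 0.378481 / (2 × 0.027) = 7.01 Myr.

7.01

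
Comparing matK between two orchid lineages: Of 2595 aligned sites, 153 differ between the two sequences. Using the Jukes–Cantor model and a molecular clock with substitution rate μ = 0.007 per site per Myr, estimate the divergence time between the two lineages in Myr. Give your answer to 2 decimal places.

p = 153/2595 ≈ 0.05896.
d = −(3/4) ln(1 − 4p/3) = −0.75 ln(1 − 0.078613) = −0.75 ln(0.921387)
  = −0.75 × (-0.081875) = 0.061406 substitutions/site.
Under a molecular clock d = 2μt, so t = d/(2μ) = 0.061406 / (2 × 0.007) = 4.39 Myr.

4.39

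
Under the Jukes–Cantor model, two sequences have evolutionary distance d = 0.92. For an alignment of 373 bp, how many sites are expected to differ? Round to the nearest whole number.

Invert JC69: p = (3/4)(1 − e^(−4d/3)) = 0.75 × (1 − e^(-1.226667)) = 0.75 × (1 − 0.293268) = 0.530049.
Expected differing sites = pL ≈ 0.530049 × 373 = 197.708277 ≈ 198.

198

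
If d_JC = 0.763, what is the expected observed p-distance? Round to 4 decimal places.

p = (3/4)(1 − e^(−4d/3)) = 0.75 × (1 − e^(-1.017333)) = 0.75 × (1 − 0.361558) = 0.478832.

0.4788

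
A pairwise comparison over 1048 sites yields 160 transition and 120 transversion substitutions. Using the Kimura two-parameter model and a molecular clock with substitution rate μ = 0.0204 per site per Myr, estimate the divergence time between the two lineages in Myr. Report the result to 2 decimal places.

8.27

P = 160/1048 ≈ 0.152672 and Q = 120/1048 ≈ 0.114504.
Under the Kimura two-parameter model, d = −½ ln(1 − 2P − Q) − ¼ ln(1 − 2Q).
1 − 2P − Q = 0.580152, giving −½ ln(0.580152) = 0.272233.
1 − 2Q = 0.770992, giving −¼ ln(0.770992) = 0.065019.
d = 0.272233 + 0.065019 = 0.337252.
Under a molecular clock d = 2μt, so t = d/(2μ) = 0.337252 / (2 × 0.0204) = 8.27 Myr.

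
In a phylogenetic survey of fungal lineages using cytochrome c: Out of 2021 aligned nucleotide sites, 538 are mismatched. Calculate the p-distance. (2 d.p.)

p = 538/2021 = 0.266204… ≈ 0.27 (to 2 d.p.).

0.27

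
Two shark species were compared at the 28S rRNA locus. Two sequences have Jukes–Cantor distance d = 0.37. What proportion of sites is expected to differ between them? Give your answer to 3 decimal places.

0.292

p = (3/4)(1 − e^(−4d/3)) = 0.75 × (1 − e^(-0.493333)) = 0.75 × (1 − 0.610588) = 0.292059.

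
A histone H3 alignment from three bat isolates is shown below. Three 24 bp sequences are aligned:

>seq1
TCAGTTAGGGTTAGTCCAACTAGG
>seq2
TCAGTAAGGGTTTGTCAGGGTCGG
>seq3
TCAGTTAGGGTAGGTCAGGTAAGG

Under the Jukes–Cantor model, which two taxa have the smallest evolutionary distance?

seq1–seq2: 7/24 differ, p = 0.292, d = 0.369.
seq1–seq3: 7/24 differ, p = 0.292, d = 0.369.
seq2–seq3: 6/24 differ, p = 0.250, d = 0.304.
The smallest distance is between seq2 and seq3.

seq2 and seq3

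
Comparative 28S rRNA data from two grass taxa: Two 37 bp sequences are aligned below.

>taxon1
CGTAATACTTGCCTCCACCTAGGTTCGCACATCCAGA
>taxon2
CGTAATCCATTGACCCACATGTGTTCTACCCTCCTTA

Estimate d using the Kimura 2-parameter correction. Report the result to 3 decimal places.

0.611

Of 37 sites, 2 differences are transitions and 13 are transversions, so P = 2/37 ≈ 0.054054 and Q = 13/37 ≈ 0.351351.
Under the Kimura two-parameter model, d = −½ ln(1 − 2P − Q) − ¼ ln(1 − 2Q).
1 − 2P − Q = 0.540541, giving −½ ln(0.540541) = 0.307592.
1 − 2Q = 0.297298, giving −¼ ln(0.297298) = 0.303255.
d = 0.307592 + 0.303255 = 0.610847.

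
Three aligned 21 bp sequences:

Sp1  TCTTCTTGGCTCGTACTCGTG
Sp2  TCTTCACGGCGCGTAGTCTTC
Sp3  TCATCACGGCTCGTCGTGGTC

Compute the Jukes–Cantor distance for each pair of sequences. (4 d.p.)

Sp1–Sp2: 6/21 sites differ → p ≈ 0.285714, d = −0.75 ln(1 − 0.380952) = 0.359679 ≈ 0.3597.
Sp1–Sp3: 7/21 sites differ → p ≈ 0.333333, d = −0.75 ln(1 − 0.444444) = 0.440839 ≈ 0.4408.
Sp2–Sp3: 5/21 sites differ → p ≈ 0.238095, d = −0.75 ln(1 − 0.31746) = 0.286451 ≈ 0.2865.

d(Sp1,Sp2) = 0.3597, d(Sp1,Sp3) = 0.4408, d(Sp2,Sp3) = 0.2865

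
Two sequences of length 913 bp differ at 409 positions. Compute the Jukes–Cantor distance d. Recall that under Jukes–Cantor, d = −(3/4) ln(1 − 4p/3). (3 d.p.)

0.682

p = 409/913 ≈ 0.447974.
d = −(3/4) ln(1 − 4p/3) = −0.75 ln(1 − 0.597299) = −0.75 ln(0.402701)
  = −0.75 × (-0.909561) = 0.682171 substitutions/site.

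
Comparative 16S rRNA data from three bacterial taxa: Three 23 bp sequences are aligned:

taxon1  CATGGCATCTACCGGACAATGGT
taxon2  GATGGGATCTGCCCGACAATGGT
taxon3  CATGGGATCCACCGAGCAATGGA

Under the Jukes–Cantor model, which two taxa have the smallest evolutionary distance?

taxon1–taxon2: 4/23 differ, p = 0.174, d = 0.198.
taxon1–taxon3: 5/23 differ, p = 0.217, d = 0.257.
taxon2–taxon3: 7/23 differ, p = 0.304, d = 0.390.
The smallest distance is between taxon1 and taxon2.

taxon1 and taxon2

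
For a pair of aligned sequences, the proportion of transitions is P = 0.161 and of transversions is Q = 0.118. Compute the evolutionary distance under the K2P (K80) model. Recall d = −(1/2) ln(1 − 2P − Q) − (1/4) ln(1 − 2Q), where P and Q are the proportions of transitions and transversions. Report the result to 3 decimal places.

0.357

Under the Kimura two-parameter model, d = −½ ln(1 − 2P − Q) − ¼ ln(1 − 2Q).
1 − 2P − Q = 0.56, giving −½ ln(0.56) = 0.289909.
1 − 2Q = 0.764, giving −¼ ln(0.764) = 0.067297.
d = 0.289909 + 0.067297 = 0.357206.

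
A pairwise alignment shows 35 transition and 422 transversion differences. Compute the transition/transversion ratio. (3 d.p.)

R = 35/422 = 0.082938… ≈ 0.083 (to 3 d.p.).

0.083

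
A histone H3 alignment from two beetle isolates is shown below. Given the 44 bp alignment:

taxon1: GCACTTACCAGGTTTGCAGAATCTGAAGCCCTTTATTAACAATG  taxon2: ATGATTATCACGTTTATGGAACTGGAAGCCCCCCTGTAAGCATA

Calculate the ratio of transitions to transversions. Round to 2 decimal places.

1.86

Transitions are A↔G and C↔T; transversions are all other mismatches.
Transitions: 13. Transversions: 7.
R = 13/7 = 1.857142… ≈ 1.86 (to 2 d.p.).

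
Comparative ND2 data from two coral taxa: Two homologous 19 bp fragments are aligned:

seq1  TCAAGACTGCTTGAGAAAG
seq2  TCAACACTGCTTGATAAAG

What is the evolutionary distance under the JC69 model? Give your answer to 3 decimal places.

The sequences differ at 2 of 19 sites (5, 15), so p = 2/19 ≈ 0.105263.
d = −(3/4) ln(1 − 4p/3) = −0.75 ln(1 − 0.140351) = −0.75 ln(0.859649)
  = −0.75 × (-0.151231) = 0.113423 substitutions/site.

0.113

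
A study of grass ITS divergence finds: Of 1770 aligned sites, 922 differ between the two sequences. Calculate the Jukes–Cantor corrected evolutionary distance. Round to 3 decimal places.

p = 922/1770 ≈ 0.520904.
d = −(3/4) ln(1 − 4p/3) = −0.75 ln(1 − 0.694539) = −0.75 ln(0.305461)
  = −0.75 × (-1.185933) = 0.889450 substitutions/site.

0.889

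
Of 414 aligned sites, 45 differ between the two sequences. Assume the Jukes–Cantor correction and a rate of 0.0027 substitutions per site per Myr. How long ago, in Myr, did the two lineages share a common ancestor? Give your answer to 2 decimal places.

21.75

p = 45/414 ≈ 0.108696.
d = −(3/4) ln(1 − 4p/3) = −0.75 ln(1 − 0.144928) = −0.75 ln(0.855072)
  = −0.75 × (-0.156570) = 0.117428 substitutions/site.
Under a molecular clock d = 2μt, so t = d/(2μ) = 0.117428 / (2 × 0.0027) = 21.75 Myr.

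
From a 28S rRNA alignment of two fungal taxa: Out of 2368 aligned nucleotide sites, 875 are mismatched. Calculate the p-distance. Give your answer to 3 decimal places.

0.370

p = 875/2368 = 0.369510… ≈ 0.370 (to 3 d.p.).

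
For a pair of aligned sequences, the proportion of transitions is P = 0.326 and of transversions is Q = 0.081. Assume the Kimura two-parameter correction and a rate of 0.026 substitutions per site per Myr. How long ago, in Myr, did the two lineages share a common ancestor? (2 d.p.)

13.55

Under the Kimura two-parameter model, d = −½ ln(1 − 2P − Q) − ¼ ln(1 − 2Q).
1 − 2P − Q = 0.267, giving −½ ln(0.267) = 0.660253.
1 − 2Q = 0.838, giving −¼ ln(0.838) = 0.044184.
d = 0.660253 + 0.044184 = 0.704437.
Under a molecular clock d = 2μt, so t = d/(2μ) = 0.704437 / (2 × 0.026) = 13.55 Myr.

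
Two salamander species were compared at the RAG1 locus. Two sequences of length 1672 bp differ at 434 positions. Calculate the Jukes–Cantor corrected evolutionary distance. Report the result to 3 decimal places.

p = 434/1672 ≈ 0.259569.
d = −(3/4) ln(1 − 4p/3) = −0.75 ln(1 − 0.346092) = −0.75 ln(0.653908)
  = −0.75 × (-0.424789) = 0.318592 substitutions/site.

0.319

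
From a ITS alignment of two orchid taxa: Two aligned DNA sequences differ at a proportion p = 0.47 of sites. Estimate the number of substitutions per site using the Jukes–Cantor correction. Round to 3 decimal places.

d = −(3/4) ln(1 − 4p/3) = −0.75 ln(1 − 0.626667) = −0.75 ln(0.373333)
  = −0.75 × (-0.985284) = 0.738963 substitutions/site.

0.739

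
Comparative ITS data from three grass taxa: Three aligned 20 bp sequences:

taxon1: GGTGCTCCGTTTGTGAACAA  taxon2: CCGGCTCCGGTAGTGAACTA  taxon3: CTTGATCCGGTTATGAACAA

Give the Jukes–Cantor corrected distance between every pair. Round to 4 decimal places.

taxon1–taxon2: 6/20 sites differ → p = 0.3, d = −0.75 ln(1 − 0.4) = 0.383119 ≈ 0.3831.
taxon1–taxon3: 5/20 sites differ → p = 0.25, d = −0.75 ln(1 − 0.333333) = 0.304098 ≈ 0.3041.
taxon2–taxon3: 6/20 sites differ → p = 0.3, d = −0.75 ln(1 − 0.4) = 0.383119 ≈ 0.3831.

d(taxon1,taxon2) = 0.3831, d(taxon1,taxon3) = 0.3041, d(taxon2,taxon3) = 0.3831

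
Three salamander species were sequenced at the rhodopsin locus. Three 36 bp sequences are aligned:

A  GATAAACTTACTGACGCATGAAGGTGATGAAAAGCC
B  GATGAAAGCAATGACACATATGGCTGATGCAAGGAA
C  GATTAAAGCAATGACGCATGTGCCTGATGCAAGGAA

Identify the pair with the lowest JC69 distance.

A–B: 14/36 differ, p = 0.389, d = 0.548.
A–C: 13/36 differ, p = 0.361, d = 0.493.
B–C: 4/36 differ, p = 0.111, d = 0.120.
The smallest distance is between B and C.

B and C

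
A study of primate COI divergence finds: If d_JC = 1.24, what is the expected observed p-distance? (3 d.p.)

p = (3/4)(1 − e^(−4d/3)) = 0.75 × (1 − e^(-1.653333)) = 0.75 × (1 − 0.191411) = 0.606442.

0.606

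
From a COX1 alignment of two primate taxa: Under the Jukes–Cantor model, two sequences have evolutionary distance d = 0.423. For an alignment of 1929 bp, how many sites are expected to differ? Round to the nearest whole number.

Invert JC69: p = (3/4)(1 − e^(−4d/3)) = 0.75 × (1 − e^(-0.564)) = 0.75 × (1 − 0.568929) = 0.323303.
Expected differing sites = pL ≈ 0.323303 × 1929 = 623.651487 ≈ 624.

624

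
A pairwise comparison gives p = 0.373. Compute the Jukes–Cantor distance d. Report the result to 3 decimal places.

0.516

d = −(3/4) ln(1 − 4p/3) = −0.75 ln(1 − 0.497333) = −0.75 ln(0.502667)
  = −0.75 × (-0.687827) = 0.515870 substitutions/site.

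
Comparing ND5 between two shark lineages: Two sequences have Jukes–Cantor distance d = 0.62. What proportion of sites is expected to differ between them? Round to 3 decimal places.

p = (3/4)(1 − e^(−4d/3)) = 0.75 × (1 − e^(-0.826667)) = 0.75 × (1 − 0.437505) = 0.421871.

0.422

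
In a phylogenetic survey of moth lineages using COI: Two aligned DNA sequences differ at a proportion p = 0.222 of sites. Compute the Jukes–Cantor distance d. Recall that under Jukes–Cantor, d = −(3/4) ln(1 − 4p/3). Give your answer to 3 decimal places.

d = −(3/4) ln(1 − 4p/3) = −0.75 ln(1 − 0.296) = −0.75 ln(0.704)
  = −0.75 × (-0.350977) = 0.263233 substitutions/site.

0.263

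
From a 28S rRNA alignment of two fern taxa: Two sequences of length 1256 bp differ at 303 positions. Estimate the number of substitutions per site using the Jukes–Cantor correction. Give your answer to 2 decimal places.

p = 303/1256 ≈ 0.241242.
d = −(3/4) ln(1 − 4p/3) = −0.75 ln(1 − 0.321656) = −0.75 ln(0.678344)
  = −0.75 × (-0.388101) = 0.291076 substitutions/site.

0.29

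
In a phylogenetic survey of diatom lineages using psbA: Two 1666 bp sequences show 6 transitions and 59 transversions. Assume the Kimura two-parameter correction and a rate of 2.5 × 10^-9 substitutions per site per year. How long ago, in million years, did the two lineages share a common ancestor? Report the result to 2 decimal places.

8.03

P = 6/1666 ≈ 0.003601 and Q = 59/1666 ≈ 0.035414.
Under the Kimura two-parameter model, d = −½ ln(1 − 2P − Q) − ¼ ln(1 − 2Q).
1 − 2P − Q = 0.957384, giving −½ ln(0.957384) = 0.021775.
1 − 2Q = 0.929172, giving −¼ ln(0.929172) = 0.018365.
d = 0.021775 + 0.018365 = 0.040140.
Under a molecular clock d = 2μt, so t = d/(2μ) = 0.040140 / (2 × 2.5 × 10^-9) = 8.03 million years.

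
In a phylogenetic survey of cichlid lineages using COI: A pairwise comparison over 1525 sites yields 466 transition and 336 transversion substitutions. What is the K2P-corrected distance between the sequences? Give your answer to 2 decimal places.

1.04

P = 466/1525 ≈ 0.305574 and Q = 336/1525 ≈ 0.220328.
Under the Kimura two-parameter model, d = −½ ln(1 − 2P − Q) − ¼ ln(1 − 2Q).
1 − 2P − Q = 0.168524, giving −½ ln(0.168524) = 0.890339.
1 − 2Q = 0.559344, giving −¼ ln(0.559344) = 0.145248.
d = 0.890339 + 0.145248 = 1.035587.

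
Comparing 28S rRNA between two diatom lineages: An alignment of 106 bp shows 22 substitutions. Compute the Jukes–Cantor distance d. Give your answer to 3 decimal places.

p = 22/106 ≈ 0.207547.
d = −(3/4) ln(1 − 4p/3) = −0.75 ln(1 − 0.276729) = −0.75 ln(0.723271)
  = −0.75 × (-0.323971) = 0.242978 substitutions/site.

0.243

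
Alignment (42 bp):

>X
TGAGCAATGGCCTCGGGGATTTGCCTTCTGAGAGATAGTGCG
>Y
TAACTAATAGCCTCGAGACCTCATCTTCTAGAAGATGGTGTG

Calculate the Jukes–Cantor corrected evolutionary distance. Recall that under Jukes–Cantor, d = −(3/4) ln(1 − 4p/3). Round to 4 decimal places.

0.5319

The sequences differ at 16 of 42 sites, so p = 16/42 ≈ 0.380952.
d = −(3/4) ln(1 − 4p/3) = −0.75 ln(1 − 0.507936) = −0.75 ln(0.492064)
  = −0.75 × (-0.709146) = 0.531860 substitutions/site.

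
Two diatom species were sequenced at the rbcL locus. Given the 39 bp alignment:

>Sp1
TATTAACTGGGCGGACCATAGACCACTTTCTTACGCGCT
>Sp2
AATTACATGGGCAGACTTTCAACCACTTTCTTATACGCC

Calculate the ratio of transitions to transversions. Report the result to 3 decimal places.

Transitions are A↔G and C↔T; transversions are all other mismatches.
Transitions: 6. Transversions: 5.
R = 6/5 = 1.200.

1.200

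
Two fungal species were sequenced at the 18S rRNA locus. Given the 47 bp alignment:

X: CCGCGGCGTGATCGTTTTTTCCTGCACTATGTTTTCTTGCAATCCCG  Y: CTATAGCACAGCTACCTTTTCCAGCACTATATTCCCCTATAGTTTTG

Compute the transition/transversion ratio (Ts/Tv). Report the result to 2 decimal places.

23.00

Transitions are A↔G and C↔T; transversions are all other mismatches.
Transitions: 23. Transversions: 1.
R = 23/1 = 23.00.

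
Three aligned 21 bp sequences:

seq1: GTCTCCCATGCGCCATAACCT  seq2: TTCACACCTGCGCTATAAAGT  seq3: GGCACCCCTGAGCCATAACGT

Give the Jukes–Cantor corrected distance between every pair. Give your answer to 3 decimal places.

seq1–seq2: 7/21 sites differ → p ≈ 0.333333, d = −0.75 ln(1 − 0.444444) = 0.440839 ≈ 0.441.
seq1–seq3: 5/21 sites differ → p ≈ 0.238095, d = −0.75 ln(1 − 0.31746) = 0.286451 ≈ 0.286.
seq2–seq3: 6/21 sites differ → p ≈ 0.285714, d = −0.75 ln(1 − 0.380952) = 0.359679 ≈ 0.360.

d(seq1,seq2) = 0.441, d(seq1,seq3) = 0.286, d(seq2,seq3) = 0.360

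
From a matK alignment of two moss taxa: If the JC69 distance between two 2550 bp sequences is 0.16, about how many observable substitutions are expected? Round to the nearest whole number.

Invert JC69: p = (3/4)(1 − e^(−4d/3)) = 0.75 × (1 − e^(-0.213333)) = 0.75 × (1 − 0.807887) = 0.144085.
Expected differing sites = pL ≈ 0.144085 × 2550 = 367.41675 ≈ 367.

367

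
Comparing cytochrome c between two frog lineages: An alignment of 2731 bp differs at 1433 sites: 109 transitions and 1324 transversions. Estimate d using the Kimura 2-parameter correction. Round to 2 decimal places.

1.29

P = 109/2731 ≈ 0.039912 and Q = 1324/2731 ≈ 0.484804.
Under the Kimura two-parameter model, d = −½ ln(1 − 2P − Q) − ¼ ln(1 − 2Q).
1 − 2P − Q = 0.435372, giving −½ ln(0.435372) = 0.415777.
1 − 2Q = 0.030392, giving −¼ ln(0.030392) = 0.873394.
d = 0.415777 + 0.873394 = 1.289171.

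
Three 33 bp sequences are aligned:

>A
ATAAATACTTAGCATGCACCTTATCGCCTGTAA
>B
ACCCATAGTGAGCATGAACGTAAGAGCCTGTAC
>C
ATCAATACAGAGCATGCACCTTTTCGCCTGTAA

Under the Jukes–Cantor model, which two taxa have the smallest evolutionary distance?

A and C

A–B: 11/33 differ, p = 0.333, d = 0.441.
A–C: 4/33 differ, p = 0.121, d = 0.132.
B–C: 11/33 differ, p = 0.333, d = 0.441.
The smallest distance is between A and C.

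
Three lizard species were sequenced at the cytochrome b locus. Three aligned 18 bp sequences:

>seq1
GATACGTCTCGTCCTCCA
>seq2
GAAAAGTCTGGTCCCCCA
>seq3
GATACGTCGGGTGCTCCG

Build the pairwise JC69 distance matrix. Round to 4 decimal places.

d(seq1,seq2) = 0.2635, d(seq1,seq3) = 0.2635, d(seq2,seq3) = 0.4408

seq1–seq2: 4/18 sites differ → p ≈ 0.222222, d = −0.75 ln(1 − 0.296296) = 0.263548 ≈ 0.2635.
seq1–seq3: 4/18 sites differ → p ≈ 0.222222, d = −0.75 ln(1 − 0.296296) = 0.263548 ≈ 0.2635.
seq2–seq3: 6/18 sites differ → p ≈ 0.333333, d = −0.75 ln(1 − 0.444444) = 0.440839 ≈ 0.4408.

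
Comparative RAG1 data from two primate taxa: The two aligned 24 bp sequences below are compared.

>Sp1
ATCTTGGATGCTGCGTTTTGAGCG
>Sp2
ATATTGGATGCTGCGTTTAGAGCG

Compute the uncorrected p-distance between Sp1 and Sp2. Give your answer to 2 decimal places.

The sequences differ at 2 of 24 positions (sites 3, 19).
p = 2/24 = 0.083333… ≈ 0.08 (to 2 d.p.).

0.08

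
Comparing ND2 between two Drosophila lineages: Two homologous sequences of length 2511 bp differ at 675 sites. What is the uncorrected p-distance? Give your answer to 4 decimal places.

0.2688

p = 675/2511 = 0.268817… ≈ 0.2688 (to 4 d.p.).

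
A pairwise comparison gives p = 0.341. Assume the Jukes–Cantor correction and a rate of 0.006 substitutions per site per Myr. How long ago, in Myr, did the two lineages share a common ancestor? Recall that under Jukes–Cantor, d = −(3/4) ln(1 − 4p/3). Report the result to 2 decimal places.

37.90

d = −(3/4) ln(1 − 4p/3) = −0.75 ln(1 − 0.454667) = −0.75 ln(0.545333)
  = −0.75 × (-0.606359) = 0.454769 substitutions/site.
Under a molecular clock d = 2μt, so t = d/(2μ) = 0.454769 / (2 × 0.006) = 37.90 Myr.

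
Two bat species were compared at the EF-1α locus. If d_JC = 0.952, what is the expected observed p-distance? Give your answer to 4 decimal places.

p = (3/4)(1 − e^(−4d/3)) = 0.75 × (1 − e^(-1.269333)) = 0.75 × (1 − 0.281019) = 0.539236.

0.5392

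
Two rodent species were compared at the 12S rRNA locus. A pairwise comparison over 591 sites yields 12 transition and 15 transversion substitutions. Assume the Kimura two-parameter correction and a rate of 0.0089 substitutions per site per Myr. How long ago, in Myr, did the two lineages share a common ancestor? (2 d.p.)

2.65

P = 12/591 ≈ 0.020305 and Q = 15/591 ≈ 0.025381.
Under the Kimura two-parameter model, d = −½ ln(1 − 2P − Q) − ¼ ln(1 − 2Q).
1 − 2P − Q = 0.934009, giving −½ ln(0.934009) = 0.034135.
1 − 2Q = 0.949238, giving −¼ ln(0.949238) = 0.013024.
d = 0.034135 + 0.013024 = 0.047159.
Under a molecular clock d = 2μt, so t = d/(2μ) = 0.047159 / (2 × 0.0089) = 2.65 Myr.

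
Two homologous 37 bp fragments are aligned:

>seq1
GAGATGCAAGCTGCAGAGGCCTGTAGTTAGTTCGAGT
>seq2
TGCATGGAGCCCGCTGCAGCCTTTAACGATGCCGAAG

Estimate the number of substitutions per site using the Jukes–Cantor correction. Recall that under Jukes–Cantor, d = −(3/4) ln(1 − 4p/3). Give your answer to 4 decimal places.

0.8656

The sequences differ at 19 of 37 sites, so p = 19/37 ≈ 0.513514.
d = −(3/4) ln(1 − 4p/3) = −0.75 ln(1 − 0.684685) = −0.75 ln(0.315315)
  = −0.75 × (-1.154183) = 0.865637 substitutions/site.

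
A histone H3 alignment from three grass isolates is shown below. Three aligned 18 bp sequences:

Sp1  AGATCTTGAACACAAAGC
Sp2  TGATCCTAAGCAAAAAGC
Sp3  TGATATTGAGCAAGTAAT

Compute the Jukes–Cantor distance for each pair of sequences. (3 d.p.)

Sp1–Sp2: 5/18 sites differ → p ≈ 0.277778, d = −0.75 ln(1 − 0.370371) = 0.346968 ≈ 0.347.
Sp1–Sp3: 8/18 sites differ → p ≈ 0.444444, d = −0.75 ln(1 − 0.592592) = 0.673455 ≈ 0.673.
Sp2–Sp3: 7/18 sites differ → p ≈ 0.388889, d = −0.75 ln(1 − 0.518519) = 0.548166 ≈ 0.548.

d(Sp1,Sp2) = 0.347, d(Sp1,Sp3) = 0.673, d(Sp2,Sp3) = 0.548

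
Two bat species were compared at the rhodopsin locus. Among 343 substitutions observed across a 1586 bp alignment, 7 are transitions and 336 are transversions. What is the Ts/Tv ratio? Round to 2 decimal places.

R = 7/336 = 0.020833… ≈ 0.02 (to 2 d.p.).

0.02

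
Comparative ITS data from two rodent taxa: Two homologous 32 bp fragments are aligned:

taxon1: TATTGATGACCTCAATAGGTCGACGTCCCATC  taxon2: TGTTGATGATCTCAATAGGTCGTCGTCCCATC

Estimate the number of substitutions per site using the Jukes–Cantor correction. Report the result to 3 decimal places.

0.100

The sequences differ at 3 of 32 sites (2, 10, 23), so p = 3/32 = 0.09375.
d = −(3/4) ln(1 − 4p/3) = −0.75 ln(1 − 0.125) = −0.75 ln(0.875)
  = −0.75 × (-0.133531) = 0.100148 substitutions/site.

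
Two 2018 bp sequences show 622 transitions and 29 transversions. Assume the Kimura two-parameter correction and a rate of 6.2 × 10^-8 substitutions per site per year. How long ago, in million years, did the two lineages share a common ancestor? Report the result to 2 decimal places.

P = 622/2018 ≈ 0.308226 and Q = 29/2018 ≈ 0.014371.
Under the Kimura two-parameter model, d = −½ ln(1 − 2P − Q) − ¼ ln(1 − 2Q).
1 − 2P − Q = 0.369177, giving −½ ln(0.369177) = 0.498240.
1 − 2Q = 0.971258, giving −¼ ln(0.971258) = 0.007291.
d = 0.498240 + 0.007291 = 0.505531.
Under a molecular clock d = 2μt, so t = d/(2μ) = 0.505531 / (2 × 6.2 × 10^-8) = 4.08 million years.

4.08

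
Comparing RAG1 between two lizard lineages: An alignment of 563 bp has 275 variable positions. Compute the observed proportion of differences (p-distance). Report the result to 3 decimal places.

0.488

p = 275/563 = 0.488454… ≈ 0.488 (to 3 d.p.).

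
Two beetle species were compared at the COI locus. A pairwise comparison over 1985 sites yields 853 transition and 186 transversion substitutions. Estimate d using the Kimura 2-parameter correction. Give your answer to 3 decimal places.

1.582

P = 853/1985 ≈ 0.429723 and Q = 186/1985 ≈ 0.093703.
Under the Kimura two-parameter model, d = −½ ln(1 − 2P − Q) − ¼ ln(1 − 2Q).
1 − 2P − Q = 0.046851, giving −½ ln(0.046851) = 1.530391.
1 − 2Q = 0.812594, giving −¼ ln(0.812594) = 0.051881.
d = 1.530391 + 0.051881 = 1.582272.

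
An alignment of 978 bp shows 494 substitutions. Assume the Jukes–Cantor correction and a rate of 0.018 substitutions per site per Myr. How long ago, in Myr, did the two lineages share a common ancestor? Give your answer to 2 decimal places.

23.32

p = 494/978 ≈ 0.505112.
d = −(3/4) ln(1 − 4p/3) = −0.75 ln(1 − 0.673483) = −0.75 ln(0.326517)
  = −0.75 × (-1.119273) = 0.839455 substitutions/site.
Under a molecular clock d = 2μt, so t = d/(2μ) = 0.839455 / (2 × 0.018) = 23.32 Myr.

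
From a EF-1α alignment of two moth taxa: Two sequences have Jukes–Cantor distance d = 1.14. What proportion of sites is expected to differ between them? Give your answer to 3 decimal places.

0.586

p = (3/4)(1 − e^(−4d/3)) = 0.75 × (1 − e^(-1.52)) = 0.75 × (1 − 0.218712) = 0.585966.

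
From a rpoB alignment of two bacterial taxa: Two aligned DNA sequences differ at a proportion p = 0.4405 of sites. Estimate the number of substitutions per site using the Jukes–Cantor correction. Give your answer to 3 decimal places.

0.664

d = −(3/4) ln(1 − 4p/3) = −0.75 ln(1 − 0.587333) = −0.75 ln(0.412667)
  = −0.75 × (-0.885114) = 0.663836 substitutions/site.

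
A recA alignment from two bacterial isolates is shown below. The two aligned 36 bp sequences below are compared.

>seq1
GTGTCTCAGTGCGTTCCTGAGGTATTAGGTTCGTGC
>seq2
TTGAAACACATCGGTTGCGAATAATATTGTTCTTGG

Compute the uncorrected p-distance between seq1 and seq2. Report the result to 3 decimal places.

0.528

The sequences differ at 19 of 36 positions.
p = 19/36 = 0.527777… ≈ 0.528 (to 3 d.p.).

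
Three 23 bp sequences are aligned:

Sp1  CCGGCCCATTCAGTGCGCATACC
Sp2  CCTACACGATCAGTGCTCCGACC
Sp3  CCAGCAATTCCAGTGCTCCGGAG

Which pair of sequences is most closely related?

Sp1–Sp2: 8/23 differ, p = 0.348, d = 0.467.
Sp1–Sp3: 11/23 differ, p = 0.478, d = 0.761.
Sp2–Sp3: 9/23 differ, p = 0.391, d = 0.553.
The smallest distance is between Sp1 and Sp2.

Sp1 and Sp2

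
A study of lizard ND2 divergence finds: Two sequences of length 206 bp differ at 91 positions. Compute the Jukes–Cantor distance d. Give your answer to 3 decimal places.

0.667

p = 91/206 ≈ 0.441748.
d = −(3/4) ln(1 − 4p/3) = −0.75 ln(1 − 0.588997) = −0.75 ln(0.411003)
  = −0.75 × (-0.889155) = 0.666866 substitutions/site.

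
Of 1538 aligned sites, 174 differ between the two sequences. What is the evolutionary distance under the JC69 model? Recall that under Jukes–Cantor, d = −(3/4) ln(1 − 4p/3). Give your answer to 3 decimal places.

0.123

p = 174/1538 ≈ 0.113134.
d = −(3/4) ln(1 − 4p/3) = −0.75 ln(1 − 0.150845) = −0.75 ln(0.849155)
  = −0.75 × (-0.163514) = 0.122636 substitutions/site.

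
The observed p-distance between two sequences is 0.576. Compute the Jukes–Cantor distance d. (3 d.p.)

1.096

d = −(3/4) ln(1 − 4p/3) = −0.75 ln(1 − 0.768) = −0.75 ln(0.232)
  = −0.75 × (-1.461018) = 1.095764 substitutions/site.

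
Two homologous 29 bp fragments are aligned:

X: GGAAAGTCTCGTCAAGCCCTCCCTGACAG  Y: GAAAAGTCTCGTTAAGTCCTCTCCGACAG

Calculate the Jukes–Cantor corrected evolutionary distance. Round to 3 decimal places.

The sequences differ at 5 of 29 sites (2, 13, 17, 22, 24), so p = 5/29 ≈ 0.172414.
d = −(3/4) ln(1 − 4p/3) = −0.75 ln(1 − 0.229885) = −0.75 ln(0.770115)
  = −0.75 × (-0.261215) = 0.195911 substitutions/site.

0.196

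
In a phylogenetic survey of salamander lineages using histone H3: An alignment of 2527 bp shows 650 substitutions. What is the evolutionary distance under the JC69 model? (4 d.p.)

p = 650/2527 ≈ 0.257222.
d = −(3/4) ln(1 − 4p/3) = −0.75 ln(1 − 0.342963) = −0.75 ln(0.657037)
  = −0.75 × (-0.420015) = 0.315011 substitutions/site.

0.3150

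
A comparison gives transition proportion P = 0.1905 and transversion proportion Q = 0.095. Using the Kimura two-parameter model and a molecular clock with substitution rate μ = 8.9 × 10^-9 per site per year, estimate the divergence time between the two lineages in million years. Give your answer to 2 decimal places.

Under the Kimura two-parameter model, d = −½ ln(1 − 2P − Q) − ¼ ln(1 − 2Q).
1 − 2P − Q = 0.524, giving −½ ln(0.524) = 0.323132.
1 − 2Q = 0.81, giving −¼ ln(0.81) = 0.052680.
d = 0.323132 + 0.052680 = 0.375812.
Under a molecular clock d = 2μt, so t = d/(2μ) = 0.375812 / (2 × 8.9 × 10^-9) = 21.11 million years.

21.11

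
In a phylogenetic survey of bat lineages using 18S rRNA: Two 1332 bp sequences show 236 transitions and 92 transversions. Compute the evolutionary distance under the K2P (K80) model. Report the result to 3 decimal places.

P = 236/1332 ≈ 0.177177 and Q = 92/1332 ≈ 0.069069.
Under the Kimura two-parameter model, d = −½ ln(1 − 2P − Q) − ¼ ln(1 − 2Q).
1 − 2P − Q = 0.576577, giving −½ ln(0.576577) = 0.275323.
1 − 2Q = 0.861862, giving −¼ ln(0.861862) = 0.037165.
d = 0.275323 + 0.037165 = 0.312488.

0.312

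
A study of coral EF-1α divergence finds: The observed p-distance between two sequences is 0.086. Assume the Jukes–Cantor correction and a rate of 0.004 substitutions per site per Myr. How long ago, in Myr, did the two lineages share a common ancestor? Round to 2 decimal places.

d = −(3/4) ln(1 − 4p/3) = −0.75 ln(1 − 0.114667) = −0.75 ln(0.885333)
  = −0.75 × (-0.121791) = 0.091343 substitutions/site.
Under a molecular clock d = 2μt, so t = d/(2μ) = 0.091343 / (2 × 0.004) = 11.42 Myr.

11.42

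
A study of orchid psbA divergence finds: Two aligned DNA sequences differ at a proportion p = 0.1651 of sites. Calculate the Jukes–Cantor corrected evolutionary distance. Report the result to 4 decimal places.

d = −(3/4) ln(1 − 4p/3) = −0.75 ln(1 − 0.220133) = −0.75 ln(0.779867)
  = −0.75 × (-0.248632) = 0.186474 substitutions/site.

0.1865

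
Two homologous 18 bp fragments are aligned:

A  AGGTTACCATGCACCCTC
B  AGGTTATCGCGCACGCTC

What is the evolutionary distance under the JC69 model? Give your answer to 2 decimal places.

The sequences differ at 4 of 18 sites (7, 9, 10, 15), so p = 4/18 ≈ 0.222222.
d = −(3/4) ln(1 − 4p/3) = −0.75 ln(1 − 0.296296) = −0.75 ln(0.703704)
  = −0.75 × (-0.351397) = 0.263548 substitutions/site.

0.26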